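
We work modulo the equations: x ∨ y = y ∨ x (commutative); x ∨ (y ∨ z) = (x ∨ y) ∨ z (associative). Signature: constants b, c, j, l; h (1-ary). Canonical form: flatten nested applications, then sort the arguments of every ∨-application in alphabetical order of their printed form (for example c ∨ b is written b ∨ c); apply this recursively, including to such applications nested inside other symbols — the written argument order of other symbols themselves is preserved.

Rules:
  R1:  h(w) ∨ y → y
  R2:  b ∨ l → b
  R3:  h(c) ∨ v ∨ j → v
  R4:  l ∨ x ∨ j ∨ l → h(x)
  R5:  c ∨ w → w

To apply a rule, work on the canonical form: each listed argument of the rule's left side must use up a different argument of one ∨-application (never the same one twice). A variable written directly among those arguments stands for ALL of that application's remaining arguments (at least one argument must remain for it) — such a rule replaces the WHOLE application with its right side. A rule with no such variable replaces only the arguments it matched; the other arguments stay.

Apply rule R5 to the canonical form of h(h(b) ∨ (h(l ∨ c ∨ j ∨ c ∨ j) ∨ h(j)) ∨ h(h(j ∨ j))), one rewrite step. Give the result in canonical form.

Canonical form:  h(h(b) ∨ h(c ∨ c ∨ j ∨ j ∨ l) ∨ h(h(j ∨ j)) ∨ h(j))
Apply R5:  consuming c;  w := c ∨ j ∨ j ∨ l
The extension variable absorbs all remaining arguments, so the whole application is rewritten.
Result:  h(h(b) ∨ h(c ∨ j ∨ j ∨ l) ∨ h(h(j ∨ j)) ∨ h(j))

Answer: h(h(b) ∨ h(c ∨ j ∨ j ∨ l) ∨ h(h(j ∨ j)) ∨ h(j))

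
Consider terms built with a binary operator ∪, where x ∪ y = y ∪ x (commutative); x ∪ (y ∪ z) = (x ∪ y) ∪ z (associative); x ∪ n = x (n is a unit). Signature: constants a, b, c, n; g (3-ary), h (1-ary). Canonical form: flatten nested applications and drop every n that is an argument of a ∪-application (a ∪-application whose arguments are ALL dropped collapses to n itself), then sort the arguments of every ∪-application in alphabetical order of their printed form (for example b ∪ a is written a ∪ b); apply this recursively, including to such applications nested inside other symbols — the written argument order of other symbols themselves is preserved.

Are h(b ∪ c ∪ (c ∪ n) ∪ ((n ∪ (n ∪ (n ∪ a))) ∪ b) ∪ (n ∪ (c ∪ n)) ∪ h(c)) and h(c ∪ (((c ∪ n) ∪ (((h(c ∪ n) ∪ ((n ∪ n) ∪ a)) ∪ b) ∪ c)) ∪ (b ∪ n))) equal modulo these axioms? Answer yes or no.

Left:  h(b ∪ c ∪ (c ∪ n) ∪ ((n ∪ (n ∪ (n ∪ a))) ∪ b) ∪ (n ∪ (c ∪ n)) ∪ h(c))
  Descend into:  b ∪ c ∪ (c ∪ n) ∪ ((n ∪ (n ∪ (n ∪ a))) ∪ b) ∪ (n ∪ (c ∪ n)) ∪ h(c)
  Flatten:  b ∪ c ∪ c ∪ n ∪ n ∪ n ∪ n ∪ a ∪ b ∪ n ∪ c ∪ n ∪ h(c)
  Drop the unit:  drop n (×6)
  Sort:  a ∪ b ∪ b ∪ c ∪ c ∪ c ∪ h(c)
  Reassemble:  h(a ∪ b ∪ b ∪ c ∪ c ∪ c ∪ h(c))
Right:  h(c ∪ (((c ∪ n) ∪ (((h(c ∪ n) ∪ ((n ∪ n) ∪ a)) ∪ b) ∪ c)) ∪ (b ∪ n)))
  Descend into:  c ∪ (((c ∪ n) ∪ (((h(c ∪ n) ∪ ((n ∪ n) ∪ a)) ∪ b) ∪ c)) ∪ (b ∪ n))
  Flatten:  c ∪ c ∪ n ∪ h(c ∪ n) ∪ n ∪ n ∪ a ∪ b ∪ c ∪ b ∪ n
  Inside:  h(c ∪ n)  →  h(c)
  Units out:  drop n (×4)
  Sort arguments:  a ∪ b ∪ b ∪ c ∪ c ∪ c ∪ h(c)
  Reassemble:  h(a ∪ b ∪ b ∪ c ∪ c ∪ c ∪ h(c))

Answer: yes — both canonical forms are h(a ∪ b ∪ b ∪ c ∪ c ∪ c ∪ h(c))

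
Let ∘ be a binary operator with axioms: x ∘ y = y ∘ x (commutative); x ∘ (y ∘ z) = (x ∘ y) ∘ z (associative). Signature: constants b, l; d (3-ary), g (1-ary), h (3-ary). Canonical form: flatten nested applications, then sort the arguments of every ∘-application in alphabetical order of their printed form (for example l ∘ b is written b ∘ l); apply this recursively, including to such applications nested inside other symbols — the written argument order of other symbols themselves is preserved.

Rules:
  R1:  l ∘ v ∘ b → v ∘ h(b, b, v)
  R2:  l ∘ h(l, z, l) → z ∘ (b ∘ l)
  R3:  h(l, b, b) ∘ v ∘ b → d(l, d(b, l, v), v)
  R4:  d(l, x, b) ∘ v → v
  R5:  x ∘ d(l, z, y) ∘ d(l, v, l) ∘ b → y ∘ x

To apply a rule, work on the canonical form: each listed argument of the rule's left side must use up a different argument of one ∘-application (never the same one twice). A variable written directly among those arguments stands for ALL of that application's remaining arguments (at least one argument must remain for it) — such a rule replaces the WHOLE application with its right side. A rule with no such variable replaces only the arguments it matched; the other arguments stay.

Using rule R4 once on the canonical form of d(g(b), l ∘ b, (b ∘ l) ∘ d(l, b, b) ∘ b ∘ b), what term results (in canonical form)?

Canonical form:  d(g(b), b ∘ l, b ∘ b ∘ b ∘ d(l, b, b) ∘ l)
Match R4:  consume d(l, b, b);  v := b ∘ b ∘ b ∘ l, x := b
The extension variable absorbs all remaining arguments, so the whole application is rewritten.
Giving:  d(g(b), b ∘ l, b ∘ b ∘ b ∘ l)

Answer: d(g(b), b ∘ l, b ∘ b ∘ b ∘ l)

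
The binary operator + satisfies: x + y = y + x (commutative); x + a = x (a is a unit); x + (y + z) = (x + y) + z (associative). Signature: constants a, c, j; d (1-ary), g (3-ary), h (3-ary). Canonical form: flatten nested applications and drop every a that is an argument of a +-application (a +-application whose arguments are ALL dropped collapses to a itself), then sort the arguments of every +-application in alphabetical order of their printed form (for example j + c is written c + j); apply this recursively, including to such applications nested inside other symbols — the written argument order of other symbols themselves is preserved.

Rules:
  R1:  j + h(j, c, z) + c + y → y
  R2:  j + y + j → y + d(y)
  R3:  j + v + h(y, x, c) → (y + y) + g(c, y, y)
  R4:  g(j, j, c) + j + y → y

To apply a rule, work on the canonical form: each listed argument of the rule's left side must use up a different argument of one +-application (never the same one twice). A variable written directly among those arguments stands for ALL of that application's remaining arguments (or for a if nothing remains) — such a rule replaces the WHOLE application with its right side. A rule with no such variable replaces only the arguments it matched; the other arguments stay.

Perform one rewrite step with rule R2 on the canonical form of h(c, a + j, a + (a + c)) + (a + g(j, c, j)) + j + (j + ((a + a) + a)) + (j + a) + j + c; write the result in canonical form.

Canonical form:  c + g(j, c, j) + h(c, j, c) + j + j + j + j
Match R2:  consume j, j;  y := c + g(j, c, j) + h(c, j, c) + j + j
Every leftover argument binds to the variable; the entire application is replaced.
Result:  c + d(c + g(j, c, j) + h(c, j, c) + j + j) + g(j, c, j) + h(c, j, c) + j + j

Answer: c + d(c + g(j, c, j) + h(c, j, c) + j + j) + g(j, c, j) + h(c, j, c) + j + j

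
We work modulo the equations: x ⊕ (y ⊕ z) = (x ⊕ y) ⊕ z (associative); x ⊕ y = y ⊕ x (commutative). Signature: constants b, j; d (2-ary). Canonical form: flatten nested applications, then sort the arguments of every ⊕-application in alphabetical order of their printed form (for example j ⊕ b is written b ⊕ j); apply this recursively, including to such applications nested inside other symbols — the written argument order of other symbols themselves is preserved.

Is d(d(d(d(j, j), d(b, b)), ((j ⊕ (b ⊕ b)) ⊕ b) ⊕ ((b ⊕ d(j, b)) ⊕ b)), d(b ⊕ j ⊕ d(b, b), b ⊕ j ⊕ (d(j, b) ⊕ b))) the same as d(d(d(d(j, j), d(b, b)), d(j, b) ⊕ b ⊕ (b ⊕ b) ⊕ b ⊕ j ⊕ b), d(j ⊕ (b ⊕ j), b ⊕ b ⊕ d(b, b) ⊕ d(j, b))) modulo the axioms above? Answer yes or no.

Answer: no — d(d(d(d(j, j), d(b, b)), b ⊕ b ⊕ b ⊕ b ⊕ b ⊕ d(j, b) ⊕ j), d(b ⊕ d(b, b) ⊕ j, b ⊕ b ⊕ d(j, b) ⊕ j)) vs d(d(d(d(j, j), d(b, b)), b ⊕ b ⊕ b ⊕ b ⊕ b ⊕ d(j, b) ⊕ j), d(b ⊕ j ⊕ j, b ⊕ b ⊕ d(b, b) ⊕ d(j, b)))

Derivation:
Left:  d(d(d(d(j, j), d(b, b)), ((j ⊕ (b ⊕ b)) ⊕ b) ⊕ ((b ⊕ d(j, b)) ⊕ b)), d(b ⊕ j ⊕ d(b, b), b ⊕ j ⊕ (d(j, b) ⊕ b)))
  Focus inside:  ((j ⊕ (b ⊕ b)) ⊕ b) ⊕ ((b ⊕ d(j, b)) ⊕ b)
  Flatten:  j ⊕ b ⊕ b ⊕ b ⊕ b ⊕ d(j, b) ⊕ b
  Sort:  b ⊕ b ⊕ b ⊕ b ⊕ b ⊕ d(j, b) ⊕ j
  Rebuild:  d(d(d(d(j, j), d(b, b)), b ⊕ b ⊕ b ⊕ b ⊕ b ⊕ d(j, b) ⊕ j), d(b ⊕ d(b, b) ⊕ j, b ⊕ b ⊕ d(j, b) ⊕ j))
Right:  d(d(d(d(j, j), d(b, b)), d(j, b) ⊕ b ⊕ (b ⊕ b) ⊕ b ⊕ j ⊕ b), d(j ⊕ (b ⊕ j), b ⊕ b ⊕ d(b, b) ⊕ d(j, b)))
  Descend into:  d(j, b) ⊕ b ⊕ (b ⊕ b) ⊕ b ⊕ j ⊕ b
  Flatten:  d(j, b) ⊕ b ⊕ b ⊕ b ⊕ b ⊕ j ⊕ b
  Sort:  b ⊕ b ⊕ b ⊕ b ⊕ b ⊕ d(j, b) ⊕ j
  Reassemble:  d(d(d(d(j, j), d(b, b)), b ⊕ b ⊕ b ⊕ b ⊕ b ⊕ d(j, b) ⊕ j), d(b ⊕ j ⊕ j, b ⊕ b ⊕ d(b, b) ⊕ d(j, b)))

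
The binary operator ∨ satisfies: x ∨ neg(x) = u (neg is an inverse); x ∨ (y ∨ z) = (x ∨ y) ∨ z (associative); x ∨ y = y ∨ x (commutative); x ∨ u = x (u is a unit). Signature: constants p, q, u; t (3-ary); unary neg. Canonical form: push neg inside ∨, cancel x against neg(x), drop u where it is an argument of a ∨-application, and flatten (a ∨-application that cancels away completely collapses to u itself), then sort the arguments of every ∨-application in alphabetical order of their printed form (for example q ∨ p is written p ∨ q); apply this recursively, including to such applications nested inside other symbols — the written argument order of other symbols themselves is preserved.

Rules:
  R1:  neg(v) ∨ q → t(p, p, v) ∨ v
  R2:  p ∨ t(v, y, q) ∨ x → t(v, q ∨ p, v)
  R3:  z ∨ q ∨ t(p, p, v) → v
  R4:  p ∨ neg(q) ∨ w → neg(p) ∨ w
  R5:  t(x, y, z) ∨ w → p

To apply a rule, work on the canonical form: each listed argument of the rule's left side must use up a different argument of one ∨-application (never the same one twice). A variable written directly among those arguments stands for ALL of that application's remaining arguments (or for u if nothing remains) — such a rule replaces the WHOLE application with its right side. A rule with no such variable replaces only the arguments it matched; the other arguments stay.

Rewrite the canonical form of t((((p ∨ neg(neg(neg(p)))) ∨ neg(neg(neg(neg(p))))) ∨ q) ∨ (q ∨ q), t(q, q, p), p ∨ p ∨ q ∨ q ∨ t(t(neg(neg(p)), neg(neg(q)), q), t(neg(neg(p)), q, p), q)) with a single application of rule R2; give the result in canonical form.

Canonical form:  t(p ∨ q ∨ q ∨ q, t(q, q, p), p ∨ p ∨ q ∨ q ∨ t(t(p, q, q), t(p, q, p), q))
Apply R2:  consuming p, t(t(p, q, q), t(p, q, p), q);  v := t(p, q, q), x := p ∨ q ∨ q, y := t(p, q, p)
Every leftover argument binds to the variable; the entire application is replaced.
New term:  t(p ∨ q ∨ q ∨ q, t(q, q, p), t(t(p, q, q), p ∨ q, t(p, q, q)))

Answer: t(p ∨ q ∨ q ∨ q, t(q, q, p), t(t(p, q, q), p ∨ q, t(p, q, q)))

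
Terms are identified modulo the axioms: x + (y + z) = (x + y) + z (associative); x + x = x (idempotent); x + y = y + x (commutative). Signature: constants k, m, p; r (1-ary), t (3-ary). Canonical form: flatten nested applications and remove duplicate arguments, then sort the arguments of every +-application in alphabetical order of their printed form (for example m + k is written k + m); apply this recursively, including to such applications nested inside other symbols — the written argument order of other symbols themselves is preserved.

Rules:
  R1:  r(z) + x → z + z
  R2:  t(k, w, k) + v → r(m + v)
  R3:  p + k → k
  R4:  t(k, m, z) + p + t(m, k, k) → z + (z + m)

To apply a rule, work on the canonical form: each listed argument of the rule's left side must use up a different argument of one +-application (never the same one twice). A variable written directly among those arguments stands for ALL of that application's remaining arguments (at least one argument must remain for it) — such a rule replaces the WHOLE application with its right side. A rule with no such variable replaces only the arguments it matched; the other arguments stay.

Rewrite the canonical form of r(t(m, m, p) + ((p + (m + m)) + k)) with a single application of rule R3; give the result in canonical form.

Canonical form:  r(k + m + p + t(m, m, p))
Match R3:  consume k, p
Result:  r(k + m + t(m, m, p))

Answer: r(k + m + t(m, m, p))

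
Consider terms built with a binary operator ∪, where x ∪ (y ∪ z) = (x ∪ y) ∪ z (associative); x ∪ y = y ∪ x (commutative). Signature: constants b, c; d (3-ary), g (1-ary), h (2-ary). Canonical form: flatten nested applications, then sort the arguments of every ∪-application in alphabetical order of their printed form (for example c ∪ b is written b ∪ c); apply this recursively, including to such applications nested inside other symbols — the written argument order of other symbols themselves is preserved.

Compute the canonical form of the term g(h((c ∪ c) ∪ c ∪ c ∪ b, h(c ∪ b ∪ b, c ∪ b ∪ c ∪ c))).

Focus inside:  (c ∪ c) ∪ c ∪ c ∪ b
Merge nested applications:  c ∪ c ∪ c ∪ c ∪ b
Order the arguments:  b ∪ c ∪ c ∪ c ∪ c
Rebuild:  g(h(b ∪ c ∪ c ∪ c ∪ c, h(b ∪ b ∪ c, b ∪ c ∪ c ∪ c)))

Answer: g(h(b ∪ c ∪ c ∪ c ∪ c, h(b ∪ b ∪ c, b ∪ c ∪ c ∪ c)))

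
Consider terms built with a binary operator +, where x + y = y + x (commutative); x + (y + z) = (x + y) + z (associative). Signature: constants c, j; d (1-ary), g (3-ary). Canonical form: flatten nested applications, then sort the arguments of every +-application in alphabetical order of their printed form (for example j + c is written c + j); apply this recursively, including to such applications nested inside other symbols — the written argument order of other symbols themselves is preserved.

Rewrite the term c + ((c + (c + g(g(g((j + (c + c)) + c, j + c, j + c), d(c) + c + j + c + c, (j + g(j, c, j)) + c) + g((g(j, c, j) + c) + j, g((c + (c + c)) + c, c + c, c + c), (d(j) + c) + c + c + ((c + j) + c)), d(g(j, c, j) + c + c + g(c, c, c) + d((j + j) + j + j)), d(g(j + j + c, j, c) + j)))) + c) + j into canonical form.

Un-nest:  c + c + c + g(g(g((j + (c + c)) + c, j + c, j + c), d(c) + c + j + c + c, (j + g(j, c, j)) + c) + g((g(j, c, j) + c) + j, g((c + (c + c)) + c, c + c, c + c), (d(j) + c) + c + c + ((c + j) + c)), d(g(j, c, j) + c + c + g(c, c, c) + d((j + j) + j + j)), d(g(j + j + c, j, c) + j)) + c + j
Inside:  g(g(g((j + (c + c)) + c, j + c, j + c), d(c) + c + j + c + c, (j + g(j, c, j)) + c) + g((g(j, c, j) + c) + j, g((c + (c + c)) + c, c + c, c + c), (d(j) + c) + c + c + ((c + j) + c)), d(g(j, c, j) + c + c + g(c, c, c) + d((j + j) + j + j)), d(g(j + j + c, j, c) + j))  →  g(g(c + g(j, c, j) + j, g(c + c + c + c, c + c, c + c), c + c + c + c + c + d(j) + j) + g(g(c + c + c + j, c + j, c + j), c + c + c + d(c) + j, c + g(j, c, j) + j), d(c + c + d(j + j + j + j) + g(c, c, c) + g(j, c, j)), d(g(c + j + j, j, c) + j))
Sort:  c + c + c + c + g(g(c + g(j, c, j) + j, g(c + c + c + c, c + c, c + c), c + c + c + c + c + d(j) + j) + g(g(c + c + c + j, c + j, c + j), c + c + c + d(c) + j, c + g(j, c, j) + j), d(c + c + d(j + j + j + j) + g(c, c, c) + g(j, c, j)), d(g(c + j + j, j, c) + j)) + j

Answer: c + c + c + c + g(g(c + g(j, c, j) + j, g(c + c + c + c, c + c, c + c), c + c + c + c + c + d(j) + j) + g(g(c + c + c + j, c + j, c + j), c + c + c + d(c) + j, c + g(j, c, j) + j), d(c + c + d(j + j + j + j) + g(c, c, c) + g(j, c, j)), d(g(c + j + j, j, c) + j)) + j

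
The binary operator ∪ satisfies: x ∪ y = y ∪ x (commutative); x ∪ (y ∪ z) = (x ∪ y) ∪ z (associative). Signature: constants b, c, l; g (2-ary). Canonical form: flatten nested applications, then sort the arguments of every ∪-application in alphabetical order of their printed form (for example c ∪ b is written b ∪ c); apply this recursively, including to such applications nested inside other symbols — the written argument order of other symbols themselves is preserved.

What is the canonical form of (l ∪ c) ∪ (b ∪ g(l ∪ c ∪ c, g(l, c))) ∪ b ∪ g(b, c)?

Answer: b ∪ b ∪ c ∪ g(b, c) ∪ g(c ∪ c ∪ l, g(l, c)) ∪ l

Derivation:
Merge nested applications:  l ∪ c ∪ b ∪ g(l ∪ c ∪ c, g(l, c)) ∪ b ∪ g(b, c)
Simplify inside:  g(l ∪ c ∪ c, g(l, c))  →  g(c ∪ c ∪ l, g(l, c))
Order the arguments:  b ∪ b ∪ c ∪ g(b, c) ∪ g(c ∪ c ∪ l, g(l, c)) ∪ l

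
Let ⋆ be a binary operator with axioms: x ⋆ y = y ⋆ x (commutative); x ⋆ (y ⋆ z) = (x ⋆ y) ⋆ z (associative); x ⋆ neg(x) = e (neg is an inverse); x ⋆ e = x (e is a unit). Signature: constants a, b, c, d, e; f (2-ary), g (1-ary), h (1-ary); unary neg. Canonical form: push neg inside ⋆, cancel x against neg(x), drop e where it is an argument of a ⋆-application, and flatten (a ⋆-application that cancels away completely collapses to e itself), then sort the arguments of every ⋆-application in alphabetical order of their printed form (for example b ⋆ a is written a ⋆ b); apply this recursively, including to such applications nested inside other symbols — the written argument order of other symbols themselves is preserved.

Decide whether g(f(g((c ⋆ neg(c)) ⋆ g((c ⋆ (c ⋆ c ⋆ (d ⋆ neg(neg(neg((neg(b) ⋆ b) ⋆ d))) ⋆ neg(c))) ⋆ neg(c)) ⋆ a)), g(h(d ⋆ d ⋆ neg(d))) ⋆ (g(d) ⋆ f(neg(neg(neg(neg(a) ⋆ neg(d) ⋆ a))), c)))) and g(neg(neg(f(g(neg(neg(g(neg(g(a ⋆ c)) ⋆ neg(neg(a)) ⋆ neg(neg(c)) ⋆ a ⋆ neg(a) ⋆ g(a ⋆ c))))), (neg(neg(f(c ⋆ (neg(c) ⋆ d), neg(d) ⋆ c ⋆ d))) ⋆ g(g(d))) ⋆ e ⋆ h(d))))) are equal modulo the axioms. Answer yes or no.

Left:  g(f(g((c ⋆ neg(c)) ⋆ g((c ⋆ (c ⋆ c ⋆ (d ⋆ neg(neg(neg((neg(b) ⋆ b) ⋆ d))) ⋆ neg(c))) ⋆ neg(c)) ⋆ a)), g(h(d ⋆ d ⋆ neg(d))) ⋆ (g(d) ⋆ f(neg(neg(neg(neg(a) ⋆ neg(d) ⋆ a))), c))))
  Focus inside:  (c ⋆ neg(c)) ⋆ g((c ⋆ (c ⋆ c ⋆ (d ⋆ neg(neg(neg((neg(b) ⋆ b) ⋆ d))) ⋆ neg(c))) ⋆ neg(c)) ⋆ a)
  Push neg inside:  distribute neg over ⋆ and collapse double neg
  Cancel:  c cancels
  Collect terms:  g(a ⋆ c)
  Rebuild:  g(f(g(g(a ⋆ c)), f(d, c) ⋆ g(d) ⋆ g(h(d))))
Right:  g(neg(neg(f(g(neg(neg(g(neg(g(a ⋆ c)) ⋆ neg(neg(a)) ⋆ neg(neg(c)) ⋆ a ⋆ neg(a) ⋆ g(a ⋆ c))))), (neg(neg(f(c ⋆ (neg(c) ⋆ d), neg(d) ⋆ c ⋆ d))) ⋆ g(g(d))) ⋆ e ⋆ h(d)))))
  Work inside:  (neg(neg(f(c ⋆ (neg(c) ⋆ d), neg(d) ⋆ c ⋆ d))) ⋆ g(g(d))) ⋆ e ⋆ h(d)
  Push neg inside:  distribute neg over ⋆ and collapse double neg
  Collect terms:  f(d, c) ⋆ g(g(d)) ⋆ h(d)
  Put back:  g(f(g(g(a ⋆ c)), f(d, c) ⋆ g(g(d)) ⋆ h(d)))

Answer: no — g(f(g(g(a ⋆ c)), f(d, c) ⋆ g(d) ⋆ g(h(d)))) vs g(f(g(g(a ⋆ c)), f(d, c) ⋆ g(g(d)) ⋆ h(d)))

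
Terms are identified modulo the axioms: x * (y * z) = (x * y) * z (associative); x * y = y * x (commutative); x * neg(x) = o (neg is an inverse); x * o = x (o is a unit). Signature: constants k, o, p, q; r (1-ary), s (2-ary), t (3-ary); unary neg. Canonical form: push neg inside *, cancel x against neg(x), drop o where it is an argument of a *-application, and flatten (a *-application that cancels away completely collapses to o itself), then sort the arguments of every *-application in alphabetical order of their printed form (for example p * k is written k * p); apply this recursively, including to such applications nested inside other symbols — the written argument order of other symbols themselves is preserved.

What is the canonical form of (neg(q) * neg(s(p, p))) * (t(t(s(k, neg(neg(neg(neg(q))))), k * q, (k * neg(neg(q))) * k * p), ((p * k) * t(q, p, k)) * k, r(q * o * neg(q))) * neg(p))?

Answer: neg(p) * neg(q) * neg(s(p, p)) * t(t(s(k, q), k * q, k * k * p * q), k * k * p * t(q, p, k), r(o))

Derivation:
Push neg inside:  distribute neg over * and collapse double neg
Combine occurrences:  neg(q) * neg(s(p, p)) * t(t(s(k, q), k * q, k * k * p * q), k * k * p * t(q, p, k), r(o)) * neg(p)
Order the arguments:  neg(p) * neg(q) * neg(s(p, p)) * t(t(s(k, q), k * q, k * k * p * q), k * k * p * t(q, p, k), r(o))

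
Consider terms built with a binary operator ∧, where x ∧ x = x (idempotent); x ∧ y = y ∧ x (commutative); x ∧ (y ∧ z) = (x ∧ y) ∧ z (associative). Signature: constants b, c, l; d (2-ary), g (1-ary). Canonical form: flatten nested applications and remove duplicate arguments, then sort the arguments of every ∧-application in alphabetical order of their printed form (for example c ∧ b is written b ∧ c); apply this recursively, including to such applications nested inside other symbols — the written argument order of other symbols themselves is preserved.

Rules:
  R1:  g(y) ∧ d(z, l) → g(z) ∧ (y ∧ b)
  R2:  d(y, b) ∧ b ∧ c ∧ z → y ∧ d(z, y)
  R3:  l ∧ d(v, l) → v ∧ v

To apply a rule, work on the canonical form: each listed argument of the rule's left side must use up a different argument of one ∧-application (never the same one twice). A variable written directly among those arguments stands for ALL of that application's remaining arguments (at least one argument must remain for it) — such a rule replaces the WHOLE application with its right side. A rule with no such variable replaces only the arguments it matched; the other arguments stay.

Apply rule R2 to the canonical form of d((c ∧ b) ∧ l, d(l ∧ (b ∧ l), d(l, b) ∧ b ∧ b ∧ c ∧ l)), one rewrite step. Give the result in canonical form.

Answer: d(b ∧ c ∧ l, d(b ∧ l, d(l, l) ∧ l))

Derivation:
Canonical form:  d(b ∧ c ∧ l, d(b ∧ l, b ∧ c ∧ d(l, b) ∧ l))
Match R2:  consume b, c, d(l, b);  y := l, z := l
The variable takes the whole remainder — replace the entire application.
Result:  d(b ∧ c ∧ l, d(b ∧ l, d(l, l) ∧ l))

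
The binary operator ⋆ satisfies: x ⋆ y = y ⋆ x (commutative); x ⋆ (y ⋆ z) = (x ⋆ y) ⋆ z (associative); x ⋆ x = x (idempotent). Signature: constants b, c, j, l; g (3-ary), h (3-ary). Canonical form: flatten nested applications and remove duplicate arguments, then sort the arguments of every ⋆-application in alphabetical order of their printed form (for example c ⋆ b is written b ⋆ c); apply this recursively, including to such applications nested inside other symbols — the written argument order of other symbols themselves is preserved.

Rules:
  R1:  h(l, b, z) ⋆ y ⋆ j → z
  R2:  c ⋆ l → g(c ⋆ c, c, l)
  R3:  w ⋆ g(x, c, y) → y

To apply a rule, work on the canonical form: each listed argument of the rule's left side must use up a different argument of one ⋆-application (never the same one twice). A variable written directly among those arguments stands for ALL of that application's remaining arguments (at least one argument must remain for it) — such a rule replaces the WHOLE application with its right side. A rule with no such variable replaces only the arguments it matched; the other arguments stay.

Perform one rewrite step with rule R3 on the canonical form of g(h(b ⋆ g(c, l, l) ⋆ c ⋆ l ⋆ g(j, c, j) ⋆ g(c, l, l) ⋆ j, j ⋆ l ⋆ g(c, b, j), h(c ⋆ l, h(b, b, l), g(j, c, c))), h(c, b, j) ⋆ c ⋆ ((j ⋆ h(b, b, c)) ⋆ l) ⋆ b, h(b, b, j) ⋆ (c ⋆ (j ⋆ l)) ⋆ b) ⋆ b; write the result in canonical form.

Answer: b ⋆ g(h(j, g(c, b, j) ⋆ j ⋆ l, h(c ⋆ l, h(b, b, l), g(j, c, c))), b ⋆ c ⋆ h(b, b, c) ⋆ h(c, b, j) ⋆ j ⋆ l, b ⋆ c ⋆ h(b, b, j) ⋆ j ⋆ l)

Derivation:
Canonical form:  b ⋆ g(h(b ⋆ c ⋆ g(c, l, l) ⋆ g(j, c, j) ⋆ j ⋆ l, g(c, b, j) ⋆ j ⋆ l, h(c ⋆ l, h(b, b, l), g(j, c, c))), b ⋆ c ⋆ h(b, b, c) ⋆ h(c, b, j) ⋆ j ⋆ l, b ⋆ c ⋆ h(b, b, j) ⋆ j ⋆ l)
Match R3:  consume g(j, c, j);  w := b ⋆ c ⋆ g(c, l, l) ⋆ j ⋆ l, x := j, y := j
The extension variable absorbs all remaining arguments, so the whole application is rewritten.
Giving:  b ⋆ g(h(j, g(c, b, j) ⋆ j ⋆ l, h(c ⋆ l, h(b, b, l), g(j, c, c))), b ⋆ c ⋆ h(b, b, c) ⋆ h(c, b, j) ⋆ j ⋆ l, b ⋆ c ⋆ h(b, b, j) ⋆ j ⋆ l)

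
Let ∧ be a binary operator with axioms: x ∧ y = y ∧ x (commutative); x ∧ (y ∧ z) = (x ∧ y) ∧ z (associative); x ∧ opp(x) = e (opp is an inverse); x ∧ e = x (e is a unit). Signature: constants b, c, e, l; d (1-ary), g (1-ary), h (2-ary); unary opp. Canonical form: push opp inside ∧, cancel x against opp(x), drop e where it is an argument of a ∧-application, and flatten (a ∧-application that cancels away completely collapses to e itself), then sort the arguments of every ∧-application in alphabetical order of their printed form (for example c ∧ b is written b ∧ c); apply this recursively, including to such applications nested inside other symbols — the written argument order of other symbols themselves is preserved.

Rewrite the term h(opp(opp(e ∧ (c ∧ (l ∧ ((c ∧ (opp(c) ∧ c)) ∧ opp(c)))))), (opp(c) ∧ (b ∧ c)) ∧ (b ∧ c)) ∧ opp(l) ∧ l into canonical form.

Push opp inside:  distribute opp over ∧ and collapse double opp
Cancel:  l cancels
Collect:  h(c ∧ l, b ∧ b ∧ c)

Answer: h(c ∧ l, b ∧ b ∧ c)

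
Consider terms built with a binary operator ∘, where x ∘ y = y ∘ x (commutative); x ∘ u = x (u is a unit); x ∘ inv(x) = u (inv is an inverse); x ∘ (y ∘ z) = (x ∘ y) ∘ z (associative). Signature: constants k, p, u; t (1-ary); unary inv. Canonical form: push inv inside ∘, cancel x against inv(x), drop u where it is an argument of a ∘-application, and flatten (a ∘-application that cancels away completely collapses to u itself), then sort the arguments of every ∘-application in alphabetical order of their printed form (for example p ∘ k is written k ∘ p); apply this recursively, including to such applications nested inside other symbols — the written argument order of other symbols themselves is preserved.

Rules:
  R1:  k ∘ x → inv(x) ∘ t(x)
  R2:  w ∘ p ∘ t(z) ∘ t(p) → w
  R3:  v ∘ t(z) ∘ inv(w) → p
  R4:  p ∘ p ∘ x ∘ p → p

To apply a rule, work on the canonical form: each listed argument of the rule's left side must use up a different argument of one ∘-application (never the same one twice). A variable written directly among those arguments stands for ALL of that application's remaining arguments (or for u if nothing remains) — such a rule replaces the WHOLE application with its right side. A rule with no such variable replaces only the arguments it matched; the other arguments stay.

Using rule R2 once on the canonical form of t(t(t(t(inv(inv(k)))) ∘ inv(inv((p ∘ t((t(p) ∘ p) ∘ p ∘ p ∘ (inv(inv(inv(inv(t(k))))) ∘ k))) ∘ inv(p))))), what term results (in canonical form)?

Canonical form:  t(t(t(k ∘ p ∘ p ∘ p ∘ t(k) ∘ t(p)) ∘ t(t(k))))
R2 matches:  uses p, t(k), t(p);  w := k ∘ p ∘ p, z := k
Every leftover argument binds to the variable; the entire application is replaced.
New term:  t(t(t(k ∘ p ∘ p) ∘ t(t(k))))

Answer: t(t(t(k ∘ p ∘ p) ∘ t(t(k))))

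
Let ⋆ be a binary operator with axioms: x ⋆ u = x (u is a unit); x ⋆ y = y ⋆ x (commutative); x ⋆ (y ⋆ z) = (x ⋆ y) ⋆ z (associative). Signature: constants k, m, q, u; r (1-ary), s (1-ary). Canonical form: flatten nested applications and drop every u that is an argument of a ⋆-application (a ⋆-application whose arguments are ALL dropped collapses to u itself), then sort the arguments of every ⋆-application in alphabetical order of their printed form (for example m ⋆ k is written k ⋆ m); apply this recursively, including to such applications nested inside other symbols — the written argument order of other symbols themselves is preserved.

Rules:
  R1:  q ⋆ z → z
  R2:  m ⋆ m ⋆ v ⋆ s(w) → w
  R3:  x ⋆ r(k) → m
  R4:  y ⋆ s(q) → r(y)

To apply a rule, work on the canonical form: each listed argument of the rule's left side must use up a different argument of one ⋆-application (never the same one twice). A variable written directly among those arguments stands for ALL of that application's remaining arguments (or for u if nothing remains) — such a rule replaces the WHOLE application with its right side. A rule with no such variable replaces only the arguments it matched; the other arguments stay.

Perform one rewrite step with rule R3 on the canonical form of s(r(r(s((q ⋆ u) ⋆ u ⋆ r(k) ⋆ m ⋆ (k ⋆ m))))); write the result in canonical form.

Canonical form:  s(r(r(s(k ⋆ m ⋆ m ⋆ q ⋆ r(k)))))
Apply R3:  consuming r(k);  x := k ⋆ m ⋆ m ⋆ q
The variable takes the whole remainder — replace the entire application.
Giving:  s(r(r(s(m))))

Answer: s(r(r(s(m))))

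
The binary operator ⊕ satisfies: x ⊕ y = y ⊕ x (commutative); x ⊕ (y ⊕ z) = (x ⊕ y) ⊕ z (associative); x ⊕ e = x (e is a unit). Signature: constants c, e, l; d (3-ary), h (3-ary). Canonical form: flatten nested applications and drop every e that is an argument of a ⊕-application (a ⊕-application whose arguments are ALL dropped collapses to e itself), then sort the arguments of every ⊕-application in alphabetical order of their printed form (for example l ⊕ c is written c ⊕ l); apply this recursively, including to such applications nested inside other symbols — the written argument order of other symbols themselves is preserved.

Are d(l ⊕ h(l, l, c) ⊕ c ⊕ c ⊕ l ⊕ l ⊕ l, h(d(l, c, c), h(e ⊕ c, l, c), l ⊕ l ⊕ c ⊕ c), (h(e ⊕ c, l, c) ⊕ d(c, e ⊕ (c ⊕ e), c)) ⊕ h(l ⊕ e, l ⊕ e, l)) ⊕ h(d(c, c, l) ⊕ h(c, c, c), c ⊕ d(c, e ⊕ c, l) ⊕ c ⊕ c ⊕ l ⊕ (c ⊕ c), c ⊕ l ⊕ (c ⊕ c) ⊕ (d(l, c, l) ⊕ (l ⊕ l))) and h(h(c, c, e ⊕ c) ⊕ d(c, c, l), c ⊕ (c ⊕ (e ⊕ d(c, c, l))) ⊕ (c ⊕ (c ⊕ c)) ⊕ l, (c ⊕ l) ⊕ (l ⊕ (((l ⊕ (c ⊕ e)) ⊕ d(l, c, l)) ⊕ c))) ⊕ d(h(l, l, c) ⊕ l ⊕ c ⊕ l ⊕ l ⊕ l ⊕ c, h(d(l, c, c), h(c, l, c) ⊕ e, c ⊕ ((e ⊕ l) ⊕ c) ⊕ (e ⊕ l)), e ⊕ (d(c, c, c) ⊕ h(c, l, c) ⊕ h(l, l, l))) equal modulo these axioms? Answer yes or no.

Answer: yes — both canonical forms are d(c ⊕ c ⊕ h(l, l, c) ⊕ l ⊕ l ⊕ l ⊕ l, h(d(l, c, c), h(c, l, c), c ⊕ c ⊕ l ⊕ l), d(c, c, c) ⊕ h(c, l, c) ⊕ h(l, l, l)) ⊕ h(d(c, c, l) ⊕ h(c, c, c), c ⊕ c ⊕ c ⊕ c ⊕ c ⊕ d(c, c, l) ⊕ l, c ⊕ c ⊕ c ⊕ d(l, c, l) ⊕ l ⊕ l ⊕ l)

Derivation:
Left:  d(l ⊕ h(l, l, c) ⊕ c ⊕ c ⊕ l ⊕ l ⊕ l, h(d(l, c, c), h(e ⊕ c, l, c), l ⊕ l ⊕ c ⊕ c), (h(e ⊕ c, l, c) ⊕ d(c, e ⊕ (c ⊕ e), c)) ⊕ h(l ⊕ e, l ⊕ e, l)) ⊕ h(d(c, c, l) ⊕ h(c, c, c), c ⊕ d(c, e ⊕ c, l) ⊕ c ⊕ c ⊕ l ⊕ (c ⊕ c), c ⊕ l ⊕ (c ⊕ c) ⊕ (d(l, c, l) ⊕ (l ⊕ l)))
  Canonicalize subterm:  d(l ⊕ h(l, l, c) ⊕ c ⊕ c ⊕ l ⊕ l ⊕ l, h(d(l, c, c), h(e ⊕ c, l, c), l ⊕ l ⊕ c ⊕ c), (h(e ⊕ c, l, c) ⊕ d(c, e ⊕ (c ⊕ e), c)) ⊕ h(l ⊕ e, l ⊕ e, l))  →  d(c ⊕ c ⊕ h(l, l, c) ⊕ l ⊕ l ⊕ l ⊕ l, h(d(l, c, c), h(c, l, c), c ⊕ c ⊕ l ⊕ l), d(c, c, c) ⊕ h(c, l, c) ⊕ h(l, l, l))
  Inside:  h(d(c, c, l) ⊕ h(c, c, c), c ⊕ d(c, e ⊕ c, l) ⊕ c ⊕ c ⊕ l ⊕ (c ⊕ c), c ⊕ l ⊕ (c ⊕ c) ⊕ (d(l, c, l) ⊕ (l ⊕ l)))  →  h(d(c, c, l) ⊕ h(c, c, c), c ⊕ c ⊕ c ⊕ c ⊕ c ⊕ d(c, c, l) ⊕ l, c ⊕ c ⊕ c ⊕ d(l, c, l) ⊕ l ⊕ l ⊕ l)
  Sort arguments:  d(c ⊕ c ⊕ h(l, l, c) ⊕ l ⊕ l ⊕ l ⊕ l, h(d(l, c, c), h(c, l, c), c ⊕ c ⊕ l ⊕ l), d(c, c, c) ⊕ h(c, l, c) ⊕ h(l, l, l)) ⊕ h(d(c, c, l) ⊕ h(c, c, c), c ⊕ c ⊕ c ⊕ c ⊕ c ⊕ d(c, c, l) ⊕ l, c ⊕ c ⊕ c ⊕ d(l, c, l) ⊕ l ⊕ l ⊕ l)
Right:  h(h(c, c, e ⊕ c) ⊕ d(c, c, l), c ⊕ (c ⊕ (e ⊕ d(c, c, l))) ⊕ (c ⊕ (c ⊕ c)) ⊕ l, (c ⊕ l) ⊕ (l ⊕ (((l ⊕ (c ⊕ e)) ⊕ d(l, c, l)) ⊕ c))) ⊕ d(h(l, l, c) ⊕ l ⊕ c ⊕ l ⊕ l ⊕ l ⊕ c, h(d(l, c, c), h(c, l, c) ⊕ e, c ⊕ ((e ⊕ l) ⊕ c) ⊕ (e ⊕ l)), e ⊕ (d(c, c, c) ⊕ h(c, l, c) ⊕ h(l, l, l)))
  Inside:  h(h(c, c, e ⊕ c) ⊕ d(c, c, l), c ⊕ (c ⊕ (e ⊕ d(c, c, l))) ⊕ (c ⊕ (c ⊕ c)) ⊕ l, (c ⊕ l) ⊕ (l ⊕ (((l ⊕ (c ⊕ e)) ⊕ d(l, c, l)) ⊕ c)))  →  h(d(c, c, l) ⊕ h(c, c, c), c ⊕ c ⊕ c ⊕ c ⊕ c ⊕ d(c, c, l) ⊕ l, c ⊕ c ⊕ c ⊕ d(l, c, l) ⊕ l ⊕ l ⊕ l)
  Inside:  d(h(l, l, c) ⊕ l ⊕ c ⊕ l ⊕ l ⊕ l ⊕ c, h(d(l, c, c), h(c, l, c) ⊕ e, c ⊕ ((e ⊕ l) ⊕ c) ⊕ (e ⊕ l)), e ⊕ (d(c, c, c) ⊕ h(c, l, c) ⊕ h(l, l, l)))  →  d(c ⊕ c ⊕ h(l, l, c) ⊕ l ⊕ l ⊕ l ⊕ l, h(d(l, c, c), h(c, l, c), c ⊕ c ⊕ l ⊕ l), d(c, c, c) ⊕ h(c, l, c) ⊕ h(l, l, l))
  Sort:  d(c ⊕ c ⊕ h(l, l, c) ⊕ l ⊕ l ⊕ l ⊕ l, h(d(l, c, c), h(c, l, c), c ⊕ c ⊕ l ⊕ l), d(c, c, c) ⊕ h(c, l, c) ⊕ h(l, l, l)) ⊕ h(d(c, c, l) ⊕ h(c, c, c), c ⊕ c ⊕ c ⊕ c ⊕ c ⊕ d(c, c, l) ⊕ l, c ⊕ c ⊕ c ⊕ d(l, c, l) ⊕ l ⊕ l ⊕ l)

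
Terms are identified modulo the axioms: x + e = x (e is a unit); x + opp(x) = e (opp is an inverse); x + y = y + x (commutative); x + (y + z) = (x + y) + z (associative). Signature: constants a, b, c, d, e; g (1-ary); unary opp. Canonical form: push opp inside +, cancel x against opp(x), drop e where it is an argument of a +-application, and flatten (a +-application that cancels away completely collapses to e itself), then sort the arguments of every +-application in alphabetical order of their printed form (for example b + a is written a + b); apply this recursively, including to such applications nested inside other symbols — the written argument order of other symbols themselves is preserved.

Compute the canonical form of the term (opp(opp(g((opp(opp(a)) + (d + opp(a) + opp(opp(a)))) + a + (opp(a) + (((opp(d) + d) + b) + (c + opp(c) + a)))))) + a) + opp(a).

Push opp inside:  distribute opp over + and collapse double opp
Inverses cancel:  a cancels
Collect:  g(a + a + b + d)

Answer: g(a + a + b + d)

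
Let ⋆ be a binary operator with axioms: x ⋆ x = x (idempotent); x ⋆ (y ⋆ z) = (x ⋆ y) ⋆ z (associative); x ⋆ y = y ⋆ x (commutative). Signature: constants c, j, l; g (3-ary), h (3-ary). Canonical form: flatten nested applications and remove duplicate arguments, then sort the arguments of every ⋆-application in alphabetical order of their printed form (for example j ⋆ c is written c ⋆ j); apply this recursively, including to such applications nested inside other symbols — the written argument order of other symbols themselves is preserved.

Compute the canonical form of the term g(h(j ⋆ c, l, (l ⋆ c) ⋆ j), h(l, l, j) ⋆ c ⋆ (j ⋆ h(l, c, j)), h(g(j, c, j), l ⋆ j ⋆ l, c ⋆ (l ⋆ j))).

Work inside:  h(l, l, j) ⋆ c ⋆ (j ⋆ h(l, c, j))
Un-nest:  h(l, l, j) ⋆ c ⋆ j ⋆ h(l, c, j)
Sort arguments:  c ⋆ h(l, c, j) ⋆ h(l, l, j) ⋆ j
Put back:  g(h(c ⋆ j, l, c ⋆ j ⋆ l), c ⋆ h(l, c, j) ⋆ h(l, l, j) ⋆ j, h(g(j, c, j), j ⋆ l, c ⋆ j ⋆ l))

Answer: g(h(c ⋆ j, l, c ⋆ j ⋆ l), c ⋆ h(l, c, j) ⋆ h(l, l, j) ⋆ j, h(g(j, c, j), j ⋆ l, c ⋆ j ⋆ l))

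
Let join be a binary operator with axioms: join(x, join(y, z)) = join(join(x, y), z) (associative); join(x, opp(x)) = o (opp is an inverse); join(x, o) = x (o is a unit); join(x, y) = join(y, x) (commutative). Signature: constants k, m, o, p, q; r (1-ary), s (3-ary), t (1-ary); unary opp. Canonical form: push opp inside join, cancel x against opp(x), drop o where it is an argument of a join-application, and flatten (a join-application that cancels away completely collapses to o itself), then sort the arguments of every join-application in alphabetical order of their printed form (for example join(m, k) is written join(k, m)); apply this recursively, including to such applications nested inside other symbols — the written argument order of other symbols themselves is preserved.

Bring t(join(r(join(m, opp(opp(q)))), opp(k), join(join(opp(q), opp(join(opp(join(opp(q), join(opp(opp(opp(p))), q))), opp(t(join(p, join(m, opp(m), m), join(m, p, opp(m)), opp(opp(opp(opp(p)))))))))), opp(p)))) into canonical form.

Descend into:  join(r(join(m, opp(opp(q)))), opp(k), join(join(opp(q), opp(join(opp(join(opp(q), join(opp(opp(opp(p))), q))), opp(t(join(p, join(m, opp(m), m), join(m, p, opp(m)), opp(opp(opp(opp(p)))))))))), opp(p)))
Push opp inside:  distribute opp over join and collapse double opp
Collect terms:  join(r(join(m, q)), opp(k), opp(q), opp(p), opp(p), t(join(m, p, p, p)))
Sort arguments:  join(opp(k), opp(p), opp(p), opp(q), r(join(m, q)), t(join(m, p, p, p)))
Reassemble:  t(join(opp(k), opp(p), opp(p), opp(q), r(join(m, q)), t(join(m, p, p, p))))

Answer: t(join(opp(k), opp(p), opp(p), opp(q), r(join(m, q)), t(join(m, p, p, p))))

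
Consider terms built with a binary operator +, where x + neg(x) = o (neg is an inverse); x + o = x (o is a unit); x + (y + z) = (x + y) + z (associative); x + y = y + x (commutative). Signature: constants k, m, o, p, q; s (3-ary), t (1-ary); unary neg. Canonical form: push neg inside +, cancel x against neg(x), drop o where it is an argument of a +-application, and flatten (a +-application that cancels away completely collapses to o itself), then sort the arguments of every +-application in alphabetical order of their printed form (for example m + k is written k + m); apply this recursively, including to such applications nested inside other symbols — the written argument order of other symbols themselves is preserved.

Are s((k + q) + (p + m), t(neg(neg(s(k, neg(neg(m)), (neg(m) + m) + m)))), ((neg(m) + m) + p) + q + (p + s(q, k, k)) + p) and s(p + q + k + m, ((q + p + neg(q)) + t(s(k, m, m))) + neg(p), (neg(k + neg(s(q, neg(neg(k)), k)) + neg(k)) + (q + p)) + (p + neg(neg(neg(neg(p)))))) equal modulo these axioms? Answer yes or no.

Answer: yes — both canonical forms are s(k + m + p + q, t(s(k, m, m)), p + p + p + q + s(q, k, k))

Derivation:
Left:  s((k + q) + (p + m), t(neg(neg(s(k, neg(neg(m)), (neg(m) + m) + m)))), ((neg(m) + m) + p) + q + (p + s(q, k, k)) + p)
  Focus inside:  ((neg(m) + m) + p) + q + (p + s(q, k, k)) + p
  Inverses cancel:  m cancels
  Collect:  p + p + p + q + s(q, k, k)
  Put back:  s(k + m + p + q, t(s(k, m, m)), p + p + p + q + s(q, k, k))
Right:  s(p + q + k + m, ((q + p + neg(q)) + t(s(k, m, m))) + neg(p), (neg(k + neg(s(q, neg(neg(k)), k)) + neg(k)) + (q + p)) + (p + neg(neg(neg(neg(p))))))
  Work inside:  (neg(k + neg(s(q, neg(neg(k)), k)) + neg(k)) + (q + p)) + (p + neg(neg(neg(neg(p)))))
  Push neg inside:  distribute neg over + and collapse double neg
  Cancel:  k cancels
  Collect:  s(q, k, k) + q + p + p + p
  Sort:  p + p + p + q + s(q, k, k)
  Put back:  s(k + m + p + q, t(s(k, m, m)), p + p + p + q + s(q, k, k))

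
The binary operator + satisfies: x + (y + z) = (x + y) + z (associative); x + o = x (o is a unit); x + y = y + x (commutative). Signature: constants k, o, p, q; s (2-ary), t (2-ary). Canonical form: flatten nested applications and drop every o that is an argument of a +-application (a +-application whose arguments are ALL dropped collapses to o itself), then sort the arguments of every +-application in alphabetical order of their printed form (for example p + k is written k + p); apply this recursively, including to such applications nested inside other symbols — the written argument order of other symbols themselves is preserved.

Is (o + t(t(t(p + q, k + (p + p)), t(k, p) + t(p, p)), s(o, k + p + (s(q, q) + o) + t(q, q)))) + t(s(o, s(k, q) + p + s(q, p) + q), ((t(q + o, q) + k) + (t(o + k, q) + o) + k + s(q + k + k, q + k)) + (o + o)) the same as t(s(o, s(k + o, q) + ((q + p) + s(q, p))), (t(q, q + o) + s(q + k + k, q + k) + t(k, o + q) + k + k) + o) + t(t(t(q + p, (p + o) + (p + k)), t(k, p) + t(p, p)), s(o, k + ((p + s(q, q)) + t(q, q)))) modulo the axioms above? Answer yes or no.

Answer: yes — both canonical forms are t(s(o, p + q + s(k, q) + s(q, p)), k + k + s(k + k + q, k + q) + t(k, q) + t(q, q)) + t(t(t(p + q, k + p + p), t(k, p) + t(p, p)), s(o, k + p + s(q, q) + t(q, q)))

Derivation:
Left:  (o + t(t(t(p + q, k + (p + p)), t(k, p) + t(p, p)), s(o, k + p + (s(q, q) + o) + t(q, q)))) + t(s(o, s(k, q) + p + s(q, p) + q), ((t(q + o, q) + k) + (t(o + k, q) + o) + k + s(q + k + k, q + k)) + (o + o))
  Merge nested applications:  o + t(t(t(p + q, k + (p + p)), t(k, p) + t(p, p)), s(o, k + p + (s(q, q) + o) + t(q, q))) + t(s(o, s(k, q) + p + s(q, p) + q), ((t(q + o, q) + k) + (t(o + k, q) + o) + k + s(q + k + k, q + k)) + (o + o))
  Simplify inside:  t(t(t(p + q, k + (p + p)), t(k, p) + t(p, p)), s(o, k + p + (s(q, q) + o) + t(q, q)))  →  t(t(t(p + q, k + p + p), t(k, p) + t(p, p)), s(o, k + p + s(q, q) + t(q, q)))
  Simplify inside:  t(s(o, s(k, q) + p + s(q, p) + q), ((t(q + o, q) + k) + (t(o + k, q) + o) + k + s(q + k + k, q + k)) + (o + o))  →  t(s(o, p + q + s(k, q) + s(q, p)), k + k + s(k + k + q, k + q) + t(k, q) + t(q, q))
  Units out:  drop o
  Sort:  t(s(o, p + q + s(k, q) + s(q, p)), k + k + s(k + k + q, k + q) + t(k, q) + t(q, q)) + t(t(t(p + q, k + p + p), t(k, p) + t(p, p)), s(o, k + p + s(q, q) + t(q, q)))
Right:  t(s(o, s(k + o, q) + ((q + p) + s(q, p))), (t(q, q + o) + s(q + k + k, q + k) + t(k, o + q) + k + k) + o) + t(t(t(q + p, (p + o) + (p + k)), t(k, p) + t(p, p)), s(o, k + ((p + s(q, q)) + t(q, q))))
  Canonicalize subterm:  t(s(o, s(k + o, q) + ((q + p) + s(q, p))), (t(q, q + o) + s(q + k + k, q + k) + t(k, o + q) + k + k) + o)  →  t(s(o, p + q + s(k, q) + s(q, p)), k + k + s(k + k + q, k + q) + t(k, q) + t(q, q))
  Simplify inside:  t(t(t(q + p, (p + o) + (p + k)), t(k, p) + t(p, p)), s(o, k + ((p + s(q, q)) + t(q, q))))  →  t(t(t(p + q, k + p + p), t(k, p) + t(p, p)), s(o, k + p + s(q, q) + t(q, q)))
  Order the arguments:  t(s(o, p + q + s(k, q) + s(q, p)), k + k + s(k + k + q, k + q) + t(k, q) + t(q, q)) + t(t(t(p + q, k + p + p), t(k, p) + t(p, p)), s(o, k + p + s(q, q) + t(q, q)))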